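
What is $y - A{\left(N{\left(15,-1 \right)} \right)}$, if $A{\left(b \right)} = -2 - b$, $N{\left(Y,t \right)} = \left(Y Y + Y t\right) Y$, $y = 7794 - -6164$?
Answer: $17110$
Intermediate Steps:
$y = 13958$ ($y = 7794 + 6164 = 13958$)
$N{\left(Y,t \right)} = Y \left(Y^{2} + Y t\right)$ ($N{\left(Y,t \right)} = \left(Y^{2} + Y t\right) Y = Y \left(Y^{2} + Y t\right)$)
$y - A{\left(N{\left(15,-1 \right)} \right)} = 13958 - \left(-2 - 15^{2} \left(15 - 1\right)\right) = 13958 - \left(-2 - 225 \cdot 14\right) = 13958 - \left(-2 - 3150\right) = 13958 - -3152 = 13958 + 3152 = 17110$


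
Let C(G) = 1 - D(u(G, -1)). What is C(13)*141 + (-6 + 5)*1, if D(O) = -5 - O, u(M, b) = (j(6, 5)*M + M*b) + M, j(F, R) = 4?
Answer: 8177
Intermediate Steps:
u(M, b) = 5*M + M*b (u(M, b) = (4*M + M*b) + M = 5*M + M*b)
C(G) = 6 + 4*G (C(G) = 1 - (-5 - G*(5 - 1)) = 1 - (-5 - G*4) = 1 - (-5 - 4*G) = 1 + (5 + 4*G) = 6 + 4*G)
C(13)*141 + (-6 + 5)*1 = (6 + 4*13)*141 + (-6 + 5)*1 = (6 + 52)*141 - 1*1 = 58*141 - 1 = 8178 - 1 = 8177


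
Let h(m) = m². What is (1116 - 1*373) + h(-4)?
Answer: 759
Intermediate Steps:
(1116 - 1*373) + h(-4) = (1116 - 1*373) + (-4)² = (1116 - 373) + 16 = 743 + 16 = 759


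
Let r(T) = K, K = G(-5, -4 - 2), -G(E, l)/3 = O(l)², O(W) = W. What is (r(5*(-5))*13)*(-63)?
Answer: 88452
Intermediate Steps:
G(E, l) = -3*l²
K = -108 (K = -3*(-4 - 2)² = -3*(-6)² = -3*36 = -108)
r(T) = -108
(r(5*(-5))*13)*(-63) = -108*13*(-63) = -1404*(-63) = 88452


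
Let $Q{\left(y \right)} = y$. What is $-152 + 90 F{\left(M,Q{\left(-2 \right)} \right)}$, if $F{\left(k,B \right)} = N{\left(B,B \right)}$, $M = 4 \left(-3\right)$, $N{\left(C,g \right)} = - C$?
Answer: $28$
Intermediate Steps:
$M = -12$
$F{\left(k,B \right)} = - B$
$-152 + 90 F{\left(M,Q{\left(-2 \right)} \right)} = -152 + 90 \left(\left(-1\right) \left(-2\right)\right) = -152 + 90 \cdot 2 = -152 + 180 = 28$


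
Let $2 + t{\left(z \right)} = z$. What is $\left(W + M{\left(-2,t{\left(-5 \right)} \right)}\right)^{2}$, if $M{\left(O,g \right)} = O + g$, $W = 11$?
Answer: $4$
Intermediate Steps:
$t{\left(z \right)} = -2 + z$
$\left(W + M{\left(-2,t{\left(-5 \right)} \right)}\right)^{2} = \left(11 - 9\right)^{2} = 2^{2} = 4$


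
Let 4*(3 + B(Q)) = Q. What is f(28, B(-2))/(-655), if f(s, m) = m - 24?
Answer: 11/262 ≈ 0.041985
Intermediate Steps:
B(Q) = -3 + Q/4
f(s, m) = -24 + m
f(28, B(-2))/(-655) = (-24 + (-3 + (¼)*(-2)))/(-655) = (-24 + (-3 - ½))*(-1/655) = (-24 - 7/2)*(-1/655) = -55/2*(-1/655) = 11/262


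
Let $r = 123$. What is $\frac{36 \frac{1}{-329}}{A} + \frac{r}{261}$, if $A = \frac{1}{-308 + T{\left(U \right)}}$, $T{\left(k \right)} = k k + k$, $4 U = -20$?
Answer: $\frac{915505}{28623} \approx 31.985$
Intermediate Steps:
$U = -5$ ($U = \frac{1}{4} \left(-20\right) = -5$)
$T{\left(k \right)} = k + k^{2}$ ($T{\left(k \right)} = k^{2} + k = k + k^{2}$)
$A = - \frac{1}{288}$ ($A = \frac{1}{-308 - 5 \left(1 - 5\right)} = \frac{1}{-308 - -20} = \frac{1}{-308 + 20} = \frac{1}{-288} = - \frac{1}{288} \approx -0.0034722$)
$\frac{36 \frac{1}{-329}}{A} + \frac{r}{261} = \frac{36 \frac{1}{-329}}{- \frac{1}{288}} + \frac{123}{261} = 36 \left(- \frac{1}{329}\right) \left(-288\right) + 123 \cdot \frac{1}{261} = \left(- \frac{36}{329}\right) \left(-288\right) + \frac{41}{87} = \frac{10368}{329} + \frac{41}{87} = \frac{915505}{28623}$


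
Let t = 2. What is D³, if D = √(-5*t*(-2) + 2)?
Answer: 22*√22 ≈ 103.19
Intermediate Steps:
D = √22 (D = √(-5*2*(-2) + 2) = √(-10*(-2) + 2) = √(20 + 2) = √22 ≈ 4.6904)
D³ = (√22)³ = 22*√22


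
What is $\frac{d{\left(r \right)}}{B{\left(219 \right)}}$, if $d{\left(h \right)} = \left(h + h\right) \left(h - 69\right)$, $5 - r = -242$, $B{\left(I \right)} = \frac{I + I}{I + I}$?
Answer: $87932$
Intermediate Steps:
$B{\left(I \right)} = 1$ ($B{\left(I \right)} = \frac{2 I}{2 I} = 2 I \frac{1}{2 I} = 1$)
$r = 247$ ($r = 5 - -242 = 5 + 242 = 247$)
$d{\left(h \right)} = 2 h \left(-69 + h\right)$
$\frac{d{\left(r \right)}}{B{\left(219 \right)}} = \frac{2 \cdot 247 \left(-69 + 247\right)}{1} = 2 \cdot 247 \cdot 178 \cdot 1 = 87932 \cdot 1 = 87932$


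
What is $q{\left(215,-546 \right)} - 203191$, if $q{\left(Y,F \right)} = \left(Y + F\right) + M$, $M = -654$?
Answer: $-204176$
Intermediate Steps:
$q{\left(Y,F \right)} = -654 + F + Y$ ($q{\left(Y,F \right)} = \left(Y + F\right) - 654 = \left(F + Y\right) - 654 = -654 + F + Y$)
$q{\left(215,-546 \right)} - 203191 = \left(-654 - 546 + 215\right) - 203191 = -985 - 203191 = -204176$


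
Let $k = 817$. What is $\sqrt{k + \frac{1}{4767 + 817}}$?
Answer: $\frac{\sqrt{1592183021}}{1396} \approx 28.583$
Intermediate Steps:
$\sqrt{k + \frac{1}{4767 + 817}} = \sqrt{817 + \frac{1}{4767 + 817}} = \sqrt{817 + \frac{1}{5584}} = \sqrt{\frac{4562129}{5584}} = \frac{\sqrt{1592183021}}{1396}$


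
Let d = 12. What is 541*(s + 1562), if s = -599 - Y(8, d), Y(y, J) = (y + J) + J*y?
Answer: 458227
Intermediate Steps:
Y(y, J) = J + y + J*y (Y(y, J) = (J + y) + J*y = J + y + J*y)
s = -715 (s = -599 - (12 + 8 + 12*8) = -599 - (12 + 8 + 96) = -599 - 1*116 = -599 - 116 = -715)
541*(s + 1562) = 541*(-715 + 1562) = 541*847 = 458227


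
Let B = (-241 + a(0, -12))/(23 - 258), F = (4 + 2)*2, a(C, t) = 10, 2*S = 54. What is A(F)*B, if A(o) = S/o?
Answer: 2079/940 ≈ 2.2117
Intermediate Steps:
S = 27 (S = (1/2)*54 = 27)
F = 12 (F = 6*2 = 12)
A(o) = 27/o
B = 231/235 (B = (-241 + 10)/(23 - 258) = -231/(-235) = -231*(-1/235) = 231/235 ≈ 0.98298)
A(F)*B = (27/12)*(231/235) = (27*(1/12))*(231/235) = (9/4)*(231/235) = 2079/940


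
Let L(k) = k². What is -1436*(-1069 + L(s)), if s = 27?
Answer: 488240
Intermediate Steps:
-1436*(-1069 + L(s)) = -1436*(-1069 + 27²) = -1436*(-1069 + 729) = -1436*(-340) = 488240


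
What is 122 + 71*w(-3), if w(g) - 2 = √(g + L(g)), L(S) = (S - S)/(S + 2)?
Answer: 264 + 71*I*√3 ≈ 264.0 + 122.98*I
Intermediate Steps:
L(S) = 0 (L(S) = 0/(2 + S) = 0)
w(g) = 2 + √g (w(g) = 2 + √(g + 0) = 2 + √g)
122 + 71*w(-3) = 122 + 71*(2 + √(-3)) = 122 + 71*(2 + I*√3) = 122 + (142 + 71*I*√3) = 264 + 71*I*√3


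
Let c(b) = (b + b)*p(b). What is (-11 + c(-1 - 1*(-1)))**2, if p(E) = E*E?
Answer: 121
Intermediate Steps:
p(E) = E**2
c(b) = 2*b**3 (c(b) = (b + b)*b**2 = (2*b)*b**2 = 2*b**3)
(-11 + c(-1 - 1*(-1)))**2 = (-11 + 2*(-1 - 1*(-1))**3)**2 = (-11 + 2*(-1 + 1)**3)**2 = (-11 + 2*0**3)**2 = (-11 + 2*0)**2 = (-11 + 0)**2 = (-11)**2 = 121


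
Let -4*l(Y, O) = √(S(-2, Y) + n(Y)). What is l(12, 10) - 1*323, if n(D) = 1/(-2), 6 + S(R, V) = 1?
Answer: -323 - I*√22/8 ≈ -323.0 - 0.5863*I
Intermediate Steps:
S(R, V) = -5 (S(R, V) = -6 + 1 = -5)
n(D) = -½
l(Y, O) = -I*√22/8 (l(Y, O) = -√(-5 - ½)/4 = -I*√22/8)
l(12, 10) - 1*323 = -I*√22/8 - 1*323 = -I*√22/8 - 323 = -323 - I*√22/8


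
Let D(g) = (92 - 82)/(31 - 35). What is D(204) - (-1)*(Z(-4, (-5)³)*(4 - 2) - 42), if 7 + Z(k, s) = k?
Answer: -133/2 ≈ -66.500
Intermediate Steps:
D(g) = -5/2 (D(g) = 10/(-4) = 10*(-¼) = -5/2)
Z(k, s) = -7 + k
D(204) - (-1)*(Z(-4, (-5)³)*(4 - 2) - 42) = -5/2 - (-1)*((-7 - 4)*(4 - 2) - 42) = -5/2 - (-1)*(-11*2 - 42) = -5/2 - (-1)*(-22 - 42) = -5/2 - (-1)*(-64) = -5/2 - 1*64 = -5/2 - 64 = -133/2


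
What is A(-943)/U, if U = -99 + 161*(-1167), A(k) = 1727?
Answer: -1727/187986 ≈ -0.0091868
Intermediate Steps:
U = -187986 (U = -99 - 187887 = -187986)
A(-943)/U = 1727/(-187986) = 1727*(-1/187986) = -1727/187986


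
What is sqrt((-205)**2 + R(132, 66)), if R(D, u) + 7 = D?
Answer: 5*sqrt(1686) ≈ 205.30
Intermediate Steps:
R(D, u) = -7 + D
sqrt((-205)**2 + R(132, 66)) = sqrt((-205)**2 + (-7 + 132)) = sqrt(42025 + 125) = sqrt(42150) = 5*sqrt(1686)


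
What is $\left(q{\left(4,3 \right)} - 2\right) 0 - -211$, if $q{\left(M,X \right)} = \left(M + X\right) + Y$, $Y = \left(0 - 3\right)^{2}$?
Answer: $211$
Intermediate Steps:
$Y = 9$ ($Y = \left(-3\right)^{2} = 9$)
$q{\left(M,X \right)} = 9 + M + X$ ($q{\left(M,X \right)} = \left(M + X\right) + 9 = 9 + M + X$)
$\left(q{\left(4,3 \right)} - 2\right) 0 - -211 = \left(\left(9 + 4 + 3\right) - 2\right) 0 - -211 = \left(16 - 2\right) 0 + 211 = 14 \cdot 0 + 211 = 0 + 211 = 211$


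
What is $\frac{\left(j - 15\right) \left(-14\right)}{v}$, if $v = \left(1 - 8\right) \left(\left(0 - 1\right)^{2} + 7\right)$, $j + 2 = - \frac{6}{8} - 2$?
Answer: $- \frac{79}{16} \approx -4.9375$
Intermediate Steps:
$j = - \frac{19}{4}$ ($j = -2 - \left(2 + \frac{6}{8}\right) = -2 - \frac{11}{4} = - \frac{19}{4} \approx -4.75$)
$v = -56$ ($v = \left(1 - 8\right) \left(\left(-1\right)^{2} + 7\right) = - 7 \left(1 + 7\right) = \left(-7\right) 8 = -56$)
$\frac{\left(j - 15\right) \left(-14\right)}{v} = \frac{\left(- \frac{19}{4} - 15\right) \left(-14\right)}{-56} = \left(- \frac{79}{4}\right) \left(-14\right) \left(- \frac{1}{56}\right) = \frac{553}{2} \left(- \frac{1}{56}\right) = - \frac{79}{16}$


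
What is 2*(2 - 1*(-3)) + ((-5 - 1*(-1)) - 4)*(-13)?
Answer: 114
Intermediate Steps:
2*(2 - 1*(-3)) + ((-5 - 1*(-1)) - 4)*(-13) = 2*(2 + 3) + ((-5 + 1) - 4)*(-13) = 2*5 + (-4 - 4)*(-13) = 10 - 8*(-13) = 10 + 104 = 114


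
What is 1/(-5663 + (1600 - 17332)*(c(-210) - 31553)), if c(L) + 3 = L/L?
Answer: 1/496417597 ≈ 2.0144e-9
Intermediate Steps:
c(L) = -2 (c(L) = -3 + L/L = -3 + 1 = -2)
1/(-5663 + (1600 - 17332)*(c(-210) - 31553)) = 1/(-5663 + (1600 - 17332)*(-2 - 31553)) = 1/(-5663 - 15732*(-31555)) = 1/(-5663 + 496423260) = 1/496417597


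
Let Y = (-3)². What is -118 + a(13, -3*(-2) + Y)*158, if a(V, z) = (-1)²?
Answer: 40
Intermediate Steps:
Y = 9
a(V, z) = 1
-118 + a(13, -3*(-2) + Y)*158 = -118 + 1*158 = -118 + 158 = 40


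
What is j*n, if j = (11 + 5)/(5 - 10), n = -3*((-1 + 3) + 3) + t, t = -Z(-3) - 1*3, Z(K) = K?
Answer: 48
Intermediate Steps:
t = 0 (t = -1*(-3) - 1*3 = 3 - 3 = 0)
n = -15 (n = -3*((-1 + 3) + 3) + 0 = -3*(2 + 3) + 0 = -3*5 + 0 = -15 + 0 = -15)
j = -16/5 (j = 16/(-5) = 16*(-⅕) = -16/5 ≈ -3.2000)
j*n = -16/5*(-15) = 48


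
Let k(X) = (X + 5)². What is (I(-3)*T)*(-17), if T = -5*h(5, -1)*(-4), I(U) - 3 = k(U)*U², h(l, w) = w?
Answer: 13260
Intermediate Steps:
k(X) = (5 + X)²
I(U) = 3 + U²*(5 + U)² (I(U) = 3 + (5 + U)²*U² = 3 + U²*(5 + U)²)
T = -20 (T = -5*(-1)*(-4) = 5*(-4) = -20)
(I(-3)*T)*(-17) = ((3 + (-3)²*(5 - 3)²)*(-20))*(-17) = ((3 + 9*2²)*(-20))*(-17) = ((3 + 9*4)*(-20))*(-17) = ((3 + 36)*(-20))*(-17) = (39*(-20))*(-17) = -780*(-17) = 13260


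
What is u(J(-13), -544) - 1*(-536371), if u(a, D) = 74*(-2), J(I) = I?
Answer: 536223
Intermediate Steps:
u(a, D) = -148
u(J(-13), -544) - 1*(-536371) = -148 - 1*(-536371) = -148 + 536371 = 536223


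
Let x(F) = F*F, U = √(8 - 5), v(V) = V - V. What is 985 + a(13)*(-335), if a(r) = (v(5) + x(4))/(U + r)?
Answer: 46915/83 + 2680*√3/83 ≈ 621.17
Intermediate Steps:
v(V) = 0
U = √3 ≈ 1.7320
x(F) = F²
a(r) = 16/(r + √3) (a(r) = (0 + 4²)/(√3 + r) = (0 + 16)/(r + √3) = 16/(r + √3))
985 + a(13)*(-335) = 985 + (16/(13 + √3))*(-335) = 985 - 5360/(13 + √3)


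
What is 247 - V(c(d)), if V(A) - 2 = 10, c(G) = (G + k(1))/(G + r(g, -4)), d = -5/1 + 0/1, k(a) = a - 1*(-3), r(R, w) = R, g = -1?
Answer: 235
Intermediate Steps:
k(a) = 3 + a (k(a) = a + 3 = 3 + a)
d = -5 (d = -5*1 + 0*1 = -5 + 0 = -5)
c(G) = (4 + G)/(-1 + G) (c(G) = (G + (3 + 1))/(G - 1) = (G + 4)/(-1 + G) = (4 + G)/(-1 + G))
V(A) = 12 (V(A) = 2 + 10 = 12)
247 - V(c(d)) = 247 - 1*12 = 247 - 12 = 235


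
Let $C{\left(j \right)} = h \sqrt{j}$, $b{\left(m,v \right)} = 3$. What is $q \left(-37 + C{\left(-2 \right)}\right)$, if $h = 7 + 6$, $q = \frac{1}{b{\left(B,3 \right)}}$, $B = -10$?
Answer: $- \frac{37}{3} + \frac{13 i \sqrt{2}}{3} \approx -12.333 + 6.1283 i$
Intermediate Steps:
$q = \frac{1}{3} \approx 0.33333$
$h = 13$
$C{\left(j \right)} = 13 \sqrt{j}$
$q \left(-37 + C{\left(-2 \right)}\right) = \frac{-37 + 13 \sqrt{-2}}{3} = \frac{-37 + 13 i \sqrt{2}}{3} = - \frac{37}{3} + \frac{13 i \sqrt{2}}{3}$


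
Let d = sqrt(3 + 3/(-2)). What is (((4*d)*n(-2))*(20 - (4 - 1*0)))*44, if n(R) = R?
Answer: -2816*sqrt(6) ≈ -6897.8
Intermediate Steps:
d = sqrt(6)/2 (d = sqrt(3 + 3*(-1/2)) = sqrt(3 - 3/2) = sqrt(3/2) = sqrt(6)/2 ≈ 1.2247)
(((4*d)*n(-2))*(20 - (4 - 1*0)))*44 = (((4*(sqrt(6)/2))*(-2))*(20 - (4 - 1*0)))*44 = (((2*sqrt(6))*(-2))*(20 - (4 + 0)))*44 = ((-4*sqrt(6))*(20 - 1*4))*44 = ((-4*sqrt(6))*(20 - 4))*44 = (-4*sqrt(6)*16)*44 = -64*sqrt(6)*44 = -2816*sqrt(6)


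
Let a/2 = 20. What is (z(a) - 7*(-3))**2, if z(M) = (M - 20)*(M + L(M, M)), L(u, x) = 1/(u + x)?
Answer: 10791225/16 ≈ 6.7445e+5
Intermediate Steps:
a = 40 (a = 2*20 = 40)
z(M) = (-20 + M)*(M + 1/(2*M)) (z(M) = (M - 20)*(M + 1/(M + M)) = (-20 + M)*(M + 1/(2*M)))
(z(a) - 7*(-3))**2 = ((1/2 + 40**2 - 20*40 - 10/40) - 7*(-3))**2 = ((1/2 + 1600 - 800 - 10*1/40) + 21)**2 = ((1/2 + 1600 - 800 - 1/4) + 21)**2 = (3201/4 + 21)**2 = (3285/4)**2 = 10791225/16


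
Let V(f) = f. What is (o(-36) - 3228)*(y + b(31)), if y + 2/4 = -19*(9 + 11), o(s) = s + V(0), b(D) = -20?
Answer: 1307232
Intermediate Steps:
o(s) = s (o(s) = s + 0 = s)
y = -761/2 (y = -1/2 - 19*(9 + 11) = -1/2 - 19*20 = -1/2 - 380 = -761/2 ≈ -380.50)
(o(-36) - 3228)*(y + b(31)) = (-36 - 3228)*(-761/2 - 20) = -3264*(-801/2) = 1307232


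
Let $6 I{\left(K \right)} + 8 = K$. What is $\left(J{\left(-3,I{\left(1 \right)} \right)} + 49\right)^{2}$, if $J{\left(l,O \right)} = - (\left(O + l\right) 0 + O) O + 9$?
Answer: $\frac{4157521}{1296} \approx 3208.0$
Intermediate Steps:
$I{\left(K \right)} = - \frac{4}{3} + \frac{K}{6}$
$J{\left(l,O \right)} = 9 - O^{2}$ ($J{\left(l,O \right)} = - (0 + O) O + 9 = - O O + 9 = - O^{2} + 9 = 9 - O^{2}$)
$\left(J{\left(-3,I{\left(1 \right)} \right)} + 49\right)^{2} = \left(\left(9 - \left(- \frac{4}{3} + \frac{1}{6} \cdot 1\right)^{2}\right) + 49\right)^{2} = \left(\left(9 - \left(- \frac{4}{3} + \frac{1}{6}\right)^{2}\right) + 49\right)^{2} = \left(\left(9 - \left(- \frac{7}{6}\right)^{2}\right) + 49\right)^{2} = \left(\left(9 - \frac{49}{36}\right) + 49\right)^{2} = \left(\frac{275}{36} + 49\right)^{2} = \left(\frac{2039}{36}\right)^{2} = \frac{4157521}{1296}$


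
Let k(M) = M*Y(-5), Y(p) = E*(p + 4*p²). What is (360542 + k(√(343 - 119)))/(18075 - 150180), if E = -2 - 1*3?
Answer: -360542/132105 + 380*√14/26421 ≈ -2.6754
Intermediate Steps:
E = -5 (E = -2 - 3 = -5)
Y(p) = -20*p² - 5*p (Y(p) = -5*(p + 4*p²) = -20*p² - 5*p)
k(M) = -475*M (k(M) = M*(-5*(-5)*(1 + 4*(-5))) = M*(-5*(-5)*(1 - 20)) = M*(-5*(-5)*(-19)) = M*(-475) = -475*M)
(360542 + k(√(343 - 119)))/(18075 - 150180) = (360542 - 475*√(343 - 119))/(18075 - 150180) = (360542 - 1900*√14)/(-132105) = (360542 - 1900*√14)*(-1/132105) = -360542/132105 + 380*√14/26421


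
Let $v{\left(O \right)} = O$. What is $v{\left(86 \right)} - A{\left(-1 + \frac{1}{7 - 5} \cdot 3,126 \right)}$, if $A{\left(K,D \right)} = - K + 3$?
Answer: $\frac{167}{2} \approx 83.5$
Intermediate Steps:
$A{\left(K,D \right)} = 3 - K$
$v{\left(86 \right)} - A{\left(-1 + \frac{1}{7 - 5} \cdot 3,126 \right)} = 86 - \left(3 - \left(-1 + \frac{1}{7 - 5} \cdot 3\right)\right) = 86 - \left(3 - \left(-1 + \frac{1}{2} \cdot 3\right)\right) = 86 - \left(3 - \left(-1 + \frac{3}{2}\right)\right) = 86 - \left(3 - \frac{1}{2}\right) = 86 - \frac{5}{2} = \frac{167}{2}$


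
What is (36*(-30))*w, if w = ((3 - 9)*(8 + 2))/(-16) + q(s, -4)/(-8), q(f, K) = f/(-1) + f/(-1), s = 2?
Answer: -4590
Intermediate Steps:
q(f, K) = -2*f (q(f, K) = f*(-1) + f*(-1) = -f - f = -2*f)
w = 17/4 (w = ((3 - 9)*(8 + 2))/(-16) - 2*2/(-8) = -6*10*(-1/16) - 4*(-⅛) = -60*(-1/16) + ½ = 15/4 + ½ = 17/4 ≈ 4.2500)
(36*(-30))*w = (36*(-30))*(17/4) = -1080*17/4 = -4590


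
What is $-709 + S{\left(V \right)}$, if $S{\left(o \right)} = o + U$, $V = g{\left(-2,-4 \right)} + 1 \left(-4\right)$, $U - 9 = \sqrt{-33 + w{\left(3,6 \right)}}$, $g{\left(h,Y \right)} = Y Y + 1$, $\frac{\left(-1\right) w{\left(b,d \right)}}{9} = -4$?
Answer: $-687 + \sqrt{3} \approx -685.27$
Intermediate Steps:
$w{\left(b,d \right)} = 36$ ($w{\left(b,d \right)} = \left(-9\right) \left(-4\right) = 36$)
$g{\left(h,Y \right)} = 1 + Y^{2}$ ($g{\left(h,Y \right)} = Y^{2} + 1 = 1 + Y^{2}$)
$U = 9 + \sqrt{3}$ ($U = 9 + \sqrt{-33 + 36} = 9 + \sqrt{3} \approx 10.732$)
$V = 13$ ($V = \left(1 + \left(-4\right)^{2}\right) + 1 \left(-4\right) = \left(1 + 16\right) - 4 = 17 - 4 = 13$)
$S{\left(o \right)} = 9 + o + \sqrt{3}$ ($S{\left(o \right)} = o + \left(9 + \sqrt{3}\right) = 9 + o + \sqrt{3}$)
$-709 + S{\left(V \right)} = -709 + \left(9 + 13 + \sqrt{3}\right) = -709 + \left(22 + \sqrt{3}\right) = -687 + \sqrt{3}$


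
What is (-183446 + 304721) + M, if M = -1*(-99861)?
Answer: 221136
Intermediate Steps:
M = 99861
(-183446 + 304721) + M = (-183446 + 304721) + 99861 = 121275 + 99861 = 221136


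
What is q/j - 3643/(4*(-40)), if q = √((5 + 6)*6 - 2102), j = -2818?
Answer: 3643/160 - I*√509/1409 ≈ 22.769 - 0.016012*I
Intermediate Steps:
q = 2*I*√509 (q = √(11*6 - 2102) = √(66 - 2102) = √(-2036) = 2*I*√509 ≈ 45.122*I)
q/j - 3643/(4*(-40)) = (2*I*√509)/(-2818) - 3643/(4*(-40)) = (2*I*√509)*(-1/2818) - 3643/(-160) = -I*√509/1409 - 3643*(-1/160) = -I*√509/1409 + 3643/160 = 3643/160 - I*√509/1409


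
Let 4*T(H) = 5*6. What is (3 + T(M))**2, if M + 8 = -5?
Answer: 441/4 ≈ 110.25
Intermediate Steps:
M = -13 (M = -8 - 5 = -13)
T(H) = 15/2 (T(H) = (5*6)/4 = (1/4)*30 = 15/2)
(3 + T(M))**2 = (3 + 15/2)**2 = (21/2)**2 = 441/4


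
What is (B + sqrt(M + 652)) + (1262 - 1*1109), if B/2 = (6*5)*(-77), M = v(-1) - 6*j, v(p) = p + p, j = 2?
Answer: -4467 + sqrt(638) ≈ -4441.7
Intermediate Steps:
v(p) = 2*p
M = -14 (M = 2*(-1) - 6*2 = -2 - 12 = -14)
B = -4620 (B = 2*((6*5)*(-77)) = 2*(30*(-77)) = 2*(-2310) = -4620)
(B + sqrt(M + 652)) + (1262 - 1*1109) = (-4620 + sqrt(-14 + 652)) + (1262 - 1*1109) = (-4620 + sqrt(638)) + (1262 - 1109) = (-4620 + sqrt(638)) + 153 = -4467 + sqrt(638)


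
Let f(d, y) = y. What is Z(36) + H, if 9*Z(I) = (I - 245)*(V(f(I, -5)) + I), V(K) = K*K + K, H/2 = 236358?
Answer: 4242740/9 ≈ 4.7142e+5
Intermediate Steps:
H = 472716 (H = 2*236358 = 472716)
V(K) = K + K**2 (V(K) = K**2 + K = K + K**2)
Z(I) = (-245 + I)*(20 + I)/9 (Z(I) = ((I - 245)*(-5*(1 - 5) + I))/9 = ((-245 + I)*(-5*(-4) + I))/9 = ((-245 + I)*(20 + I))/9 = (-245 + I)*(20 + I)/9)
Z(36) + H = (-4900/9 - 25*36 + (1/9)*36**2) + 472716 = (-4900/9 - 900 + (1/9)*1296) + 472716 = (-4900/9 - 900 + 144) + 472716 = -11704/9 + 472716 = 4242740/9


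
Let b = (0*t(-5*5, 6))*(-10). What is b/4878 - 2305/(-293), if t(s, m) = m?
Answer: 2305/293 ≈ 7.8669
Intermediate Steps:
b = 0 (b = (0*6)*(-10) = 0*(-10) = 0)
b/4878 - 2305/(-293) = 0/4878 - 2305/(-293) = 0*(1/4878) - 2305*(-1/293) = 0 + 2305/293 = 2305/293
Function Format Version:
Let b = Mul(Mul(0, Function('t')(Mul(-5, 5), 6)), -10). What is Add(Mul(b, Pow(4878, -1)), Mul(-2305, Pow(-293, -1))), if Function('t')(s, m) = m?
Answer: Rational(2305, 293) ≈ 7.8669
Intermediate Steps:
b = 0 (b = Mul(Mul(0, 6), -10) = Mul(0, -10) = 0)
Add(Mul(b, Pow(4878, -1)), Mul(-2305, Pow(-293, -1))) = Add(Mul(0, Pow(4878, -1)), Mul(-2305, Pow(-293, -1))) = Add(Mul(0, Rational(1, 4878)), Mul(-2305, Rational(-1, 293))) = Add(0, Rational(2305, 293)) = Rational(2305, 293)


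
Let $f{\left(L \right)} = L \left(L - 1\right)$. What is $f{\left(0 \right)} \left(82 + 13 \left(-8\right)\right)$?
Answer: $0$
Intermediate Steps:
$f{\left(L \right)} = L \left(-1 + L\right)$
$f{\left(0 \right)} \left(82 + 13 \left(-8\right)\right) = 0 \left(-1 + 0\right) \left(82 + 13 \left(-8\right)\right) = 0 \left(-1\right) \left(82 - 104\right) = 0 \left(-22\right) = 0$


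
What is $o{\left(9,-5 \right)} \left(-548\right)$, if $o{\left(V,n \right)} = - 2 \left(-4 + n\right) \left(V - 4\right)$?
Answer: $-49320$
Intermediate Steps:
$o{\left(V,n \right)} = - 2 \left(-4 + V\right) \left(-4 + n\right)$ ($o{\left(V,n \right)} = - 2 \left(-4 + n\right) \left(-4 + V\right) = - 2 \left(-4 + V\right) \left(-4 + n\right)$)
$o{\left(9,-5 \right)} \left(-548\right) = \left(-32 + 8 \cdot 9 + 8 \left(-5\right) - 18 \left(-5\right)\right) \left(-548\right) = \left(-32 + 72 - 40 + 90\right) \left(-548\right) = 90 \left(-548\right) = -49320$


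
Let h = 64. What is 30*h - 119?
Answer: 1801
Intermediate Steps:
30*h - 119 = 30*64 - 119 = 1920 - 119 = 1801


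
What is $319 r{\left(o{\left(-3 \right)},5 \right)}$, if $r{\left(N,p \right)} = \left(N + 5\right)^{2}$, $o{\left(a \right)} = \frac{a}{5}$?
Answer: $\frac{154396}{25} \approx 6175.8$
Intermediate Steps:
$o{\left(a \right)} = \frac{a}{5}$ ($o{\left(a \right)} = a \frac{1}{5} = \frac{a}{5}$)
$r{\left(N,p \right)} = \left(5 + N\right)^{2}$
$319 r{\left(o{\left(-3 \right)},5 \right)} = 319 \left(5 + \frac{1}{5} \left(-3\right)\right)^{2} = 319 \left(5 - \frac{3}{5}\right)^{2} = 319 \left(\frac{22}{5}\right)^{2} = 319 \cdot \frac{484}{25} = \frac{154396}{25}$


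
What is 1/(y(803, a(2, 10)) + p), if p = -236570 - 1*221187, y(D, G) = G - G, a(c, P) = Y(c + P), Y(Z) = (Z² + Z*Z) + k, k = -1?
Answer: -1/457757 ≈ -2.1846e-6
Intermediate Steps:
Y(Z) = -1 + 2*Z² (Y(Z) = (Z² + Z*Z) - 1 = (Z² + Z²) - 1 = 2*Z² - 1 = -1 + 2*Z²)
a(c, P) = -1 + 2*(P + c)² (a(c, P) = -1 + 2*(c + P)² = -1 + 2*(P + c)²)
y(D, G) = 0
p = -457757 (p = -236570 - 221187 = -457757)
1/(y(803, a(2, 10)) + p) = 1/(0 - 457757) = 1/(-457757) = -1/457757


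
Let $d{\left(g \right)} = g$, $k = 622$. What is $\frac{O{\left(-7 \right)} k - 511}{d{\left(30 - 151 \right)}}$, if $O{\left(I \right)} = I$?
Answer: $\frac{4865}{121} \approx 40.207$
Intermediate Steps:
$\frac{O{\left(-7 \right)} k - 511}{d{\left(30 - 151 \right)}} = \frac{\left(-7\right) 622 - 511}{30 - 151} = \frac{-4354 - 511}{30 - 151} = - \frac{4865}{-121} = \left(-4865\right) \left(- \frac{1}{121}\right) = \frac{4865}{121}$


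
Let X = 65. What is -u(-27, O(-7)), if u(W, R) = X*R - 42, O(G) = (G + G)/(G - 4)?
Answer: -448/11 ≈ -40.727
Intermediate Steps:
O(G) = 2*G/(-4 + G) (O(G) = (2*G)/(-4 + G) = 2*G/(-4 + G))
u(W, R) = -42 + 65*R (u(W, R) = 65*R - 42 = -42 + 65*R)
-u(-27, O(-7)) = -(-42 + 65*(2*(-7)/(-4 - 7))) = -(-42 + 65*(2*(-7)/(-11))) = -(-42 + 65*(2*(-7)*(-1/11))) = -(-42 + 65*(14/11)) = -(-42 + 910/11) = -1*448/11 = -448/11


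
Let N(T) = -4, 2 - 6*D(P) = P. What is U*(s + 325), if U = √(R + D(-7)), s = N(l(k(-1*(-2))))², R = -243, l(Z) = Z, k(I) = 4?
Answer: 341*I*√966/2 ≈ 5299.2*I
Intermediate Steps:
D(P) = ⅓ - P/6
s = 16 (s = (-4)² = 16)
U = I*√966/2 (U = √(-243 + (⅓ - ⅙*(-7))) = √(-243 + (⅓ + 7/6)) = √(-243 + 3/2) = √(-483/2) = I*√966/2 ≈ 15.54*I)
U*(s + 325) = (I*√966/2)*(16 + 325) = (I*√966/2)*341 = 341*I*√966/2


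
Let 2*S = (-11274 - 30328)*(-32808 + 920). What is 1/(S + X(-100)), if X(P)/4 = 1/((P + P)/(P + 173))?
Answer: 50/33165114327 ≈ 1.5076e-9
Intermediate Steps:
S = 663302288 (S = ((-11274 - 30328)*(-32808 + 920))/2 = (-41602*(-31888))/2 = (1/2)*1326604576 = 663302288)
X(P) = 2*(173 + P)/P (X(P) = 4/(((P + P)/(P + 173))) = 4/(((2*P)/(173 + P))) = 4/((2*P/(173 + P))) = 4*((173 + P)/(2*P)) = 2*(173 + P)/P)
1/(S + X(-100)) = 1/(663302288 + (2 + 346/(-100))) = 1/(663302288 + (2 + 346*(-1/100))) = 1/(663302288 + (2 - 173/50)) = 1/(663302288 - 73/50) = 1/(33165114327/50) = 50/33165114327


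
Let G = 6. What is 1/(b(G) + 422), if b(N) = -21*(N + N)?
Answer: 1/170 ≈ 0.0058824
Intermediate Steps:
b(N) = -42*N
1/(b(G) + 422) = 1/(-42*6 + 422) = 1/(-252 + 422) = 1/170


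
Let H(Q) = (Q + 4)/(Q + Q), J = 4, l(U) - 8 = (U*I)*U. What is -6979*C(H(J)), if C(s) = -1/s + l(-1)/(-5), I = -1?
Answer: 83748/5 ≈ 16750.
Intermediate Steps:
l(U) = 8 - U**2 (l(U) = 8 + (U*(-1))*U = 8 + (-U)*U = 8 - U**2)
H(Q) = (4 + Q)/(2*Q) (H(Q) = (4 + Q)/((2*Q)) = (4 + Q)*(1/(2*Q)) = (4 + Q)/(2*Q))
C(s) = -7/5 - 1/s (C(s) = -1/s + (8 - 1*(-1)**2)/(-5) = -1/s + (8 - 1*1)*(-1/5) = -1/s + (8 - 1)*(-1/5) = -1/s + 7*(-1/5) = -1/s - 7/5 = -7/5 - 1/s)
-6979*C(H(J)) = -6979*(-7/5 - 1/((1/2)*(4 + 4)/4)) = -6979*(-7/5 - 1/((1/2)*(1/4)*8)) = -6979*(-7/5 - 1/1) = -6979*(-7/5 - 1*1) = -6979*(-7/5 - 1) = -6979*(-12/5) = 83748/5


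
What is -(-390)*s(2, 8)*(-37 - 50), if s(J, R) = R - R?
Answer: 0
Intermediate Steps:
s(J, R) = 0
-(-390)*s(2, 8)*(-37 - 50) = -(-390)*0*(-37 - 50) = -(-390)*0*(-87) = -(-390)*0 = -5*0 = 0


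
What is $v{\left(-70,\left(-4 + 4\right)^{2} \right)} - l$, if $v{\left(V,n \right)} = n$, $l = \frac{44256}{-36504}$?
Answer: $\frac{1844}{1521} \approx 1.2124$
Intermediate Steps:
$l = - \frac{1844}{1521}$ ($l = 44256 \left(- \frac{1}{36504}\right) = - \frac{1844}{1521} \approx -1.2124$)
$v{\left(-70,\left(-4 + 4\right)^{2} \right)} - l = \left(-4 + 4\right)^{2} - - \frac{1844}{1521} = 0^{2} + \frac{1844}{1521} = 0 + \frac{1844}{1521} = \frac{1844}{1521}$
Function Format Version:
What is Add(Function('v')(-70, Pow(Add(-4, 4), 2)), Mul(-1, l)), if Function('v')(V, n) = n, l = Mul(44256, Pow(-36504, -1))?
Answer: Rational(1844, 1521) ≈ 1.2124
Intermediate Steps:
l = Rational(-1844, 1521) (l = Mul(44256, Rational(-1, 36504)) = Rational(-1844, 1521) ≈ -1.2124)
Add(Function('v')(-70, Pow(Add(-4, 4), 2)), Mul(-1, l)) = Add(Pow(Add(-4, 4), 2), Mul(-1, Rational(-1844, 1521))) = Add(Pow(0, 2), Rational(1844, 1521)) = Add(0, Rational(1844, 1521)) = Rational(1844, 1521)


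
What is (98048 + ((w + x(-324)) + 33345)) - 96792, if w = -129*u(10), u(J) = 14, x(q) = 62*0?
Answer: 32795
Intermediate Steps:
x(q) = 0
w = -1806 (w = -129*14 = -1806)
(98048 + ((w + x(-324)) + 33345)) - 96792 = (98048 + ((-1806 + 0) + 33345)) - 96792 = (98048 + (-1806 + 33345)) - 96792 = (98048 + 31539) - 96792 = 129587 - 96792 = 32795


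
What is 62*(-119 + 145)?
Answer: 1612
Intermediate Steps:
62*(-119 + 145) = 62*26 = 1612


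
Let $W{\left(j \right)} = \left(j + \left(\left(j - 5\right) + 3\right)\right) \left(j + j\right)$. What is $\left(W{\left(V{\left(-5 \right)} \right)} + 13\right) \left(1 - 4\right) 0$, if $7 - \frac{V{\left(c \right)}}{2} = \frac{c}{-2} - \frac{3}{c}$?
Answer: $0$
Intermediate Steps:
$V{\left(c \right)} = 14 + c + \frac{6}{c}$ ($V{\left(c \right)} = 14 - 2 \left(\frac{c}{-2} - \frac{3}{c}\right) = 14 - 2 \left(c \left(- \frac{1}{2}\right) - \frac{3}{c}\right) = 14 - 2 \left(- \frac{c}{2} - \frac{3}{c}\right) = 14 - 2 \left(- \frac{3}{c} - \frac{c}{2}\right) = 14 + \left(c + \frac{6}{c}\right) = 14 + c + \frac{6}{c}$)
$W{\left(j \right)} = 2 j \left(-2 + 2 j\right)$ ($W{\left(j \right)} = \left(j + \left(\left(-5 + j\right) + 3\right)\right) 2 j = \left(j + \left(-2 + j\right)\right) 2 j = \left(-2 + 2 j\right) 2 j = 2 j \left(-2 + 2 j\right)$)
$\left(W{\left(V{\left(-5 \right)} \right)} + 13\right) \left(1 - 4\right) 0 = \left(4 \left(14 - 5 + \frac{6}{-5}\right) \left(-1 + \left(14 - 5 + \frac{6}{-5}\right)\right) + 13\right) \left(1 - 4\right) 0 = \left(4 \left(14 - 5 + 6 \left(- \frac{1}{5}\right)\right) \left(-1 + \left(14 - 5 + 6 \left(- \frac{1}{5}\right)\right)\right) + 13\right) \left(\left(-3\right) 0\right) = \left(4 \left(14 - 5 - \frac{6}{5}\right) \left(-1 - - \frac{39}{5}\right) + 13\right) 0 = \left(4 \cdot \frac{39}{5} \left(-1 + \frac{39}{5}\right) + 13\right) 0 = \left(4 \cdot \frac{39}{5} \cdot \frac{34}{5} + 13\right) 0 = \left(\frac{5304}{25} + 13\right) 0 = \frac{5629}{25} \cdot 0 = 0$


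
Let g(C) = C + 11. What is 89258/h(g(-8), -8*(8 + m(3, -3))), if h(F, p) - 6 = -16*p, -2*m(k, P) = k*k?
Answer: 44629/227 ≈ 196.60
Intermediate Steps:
m(k, P) = -k²/2 (m(k, P) = -k*k/2 = -k²/2)
g(C) = 11 + C
h(F, p) = 6 - 16*p
89258/h(g(-8), -8*(8 + m(3, -3))) = 89258/(6 - (-128)*(8 - ½*3²)) = 89258/(6 - (-128)*(8 - ½*9)) = 89258/(6 - (-128)*(8 - 9/2)) = 89258/(6 - (-128)*7/2) = 89258/(6 - 16*(-28)) = 89258/(6 + 448) = 89258/454 = 89258*(1/454) = 44629/227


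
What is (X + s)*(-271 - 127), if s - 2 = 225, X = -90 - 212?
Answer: 29850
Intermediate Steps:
X = -302
s = 227 (s = 2 + 225 = 227)
(X + s)*(-271 - 127) = (-302 + 227)*(-271 - 127) = -75*(-398) = 29850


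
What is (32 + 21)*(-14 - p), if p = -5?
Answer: -477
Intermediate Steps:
(32 + 21)*(-14 - p) = (32 + 21)*(-14 - 1*(-5)) = 53*(-14 + 5) = 53*(-9) = -477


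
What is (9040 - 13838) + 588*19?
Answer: 6374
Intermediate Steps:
(9040 - 13838) + 588*19 = -4798 + 11172 = 6374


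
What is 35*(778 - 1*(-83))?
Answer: 30135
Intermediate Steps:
35*(778 - 1*(-83)) = 35*(778 + 83) = 35*861 = 30135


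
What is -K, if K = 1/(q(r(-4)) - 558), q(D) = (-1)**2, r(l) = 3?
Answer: 1/557 ≈ 0.0017953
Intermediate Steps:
q(D) = 1
K = -1/557 (K = 1/(1 - 558) = 1/(-557) = -1/557 ≈ -0.0017953)
-K = -1*(-1/557) = 1/557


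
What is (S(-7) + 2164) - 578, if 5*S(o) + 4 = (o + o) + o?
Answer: 1581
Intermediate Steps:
S(o) = -⅘ + 3*o/5 (S(o) = -⅘ + ((o + o) + o)/5 = -⅘ + (2*o + o)/5 = -⅘ + (3*o)/5 = -⅘ + 3*o/5)
(S(-7) + 2164) - 578 = ((-⅘ + (⅗)*(-7)) + 2164) - 578 = ((-⅘ - 21/5) + 2164) - 578 = (-5 + 2164) - 578 = 2159 - 578 = 1581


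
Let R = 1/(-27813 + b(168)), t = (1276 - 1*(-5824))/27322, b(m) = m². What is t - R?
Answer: 1445389/5614671 ≈ 0.25743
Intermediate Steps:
t = 3550/13661 (t = (1276 + 5824)*(1/27322) = 7100*(1/27322) = 3550/13661 ≈ 0.25986)
R = 1/411 (R = 1/(-27813 + 168²) = 1/(-27813 + 28224) = 1/411 ≈ 0.0024331)
t - R = 3550/13661 - 1*1/411 = 3550/13661 - 1/411 = 1445389/5614671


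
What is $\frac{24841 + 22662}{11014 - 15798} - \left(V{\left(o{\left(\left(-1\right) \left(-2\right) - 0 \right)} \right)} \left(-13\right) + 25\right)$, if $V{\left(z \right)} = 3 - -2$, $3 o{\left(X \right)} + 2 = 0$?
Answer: $\frac{143857}{4784} \approx 30.07$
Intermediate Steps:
$o{\left(X \right)} = - \frac{2}{3}$ ($o{\left(X \right)} = - \frac{2}{3} + \frac{1}{3} \cdot 0 = - \frac{2}{3} + 0 = - \frac{2}{3}$)
$V{\left(z \right)} = 5$ ($V{\left(z \right)} = 3 + 2 = 5$)
$\frac{24841 + 22662}{11014 - 15798} - \left(V{\left(o{\left(\left(-1\right) \left(-2\right) - 0 \right)} \right)} \left(-13\right) + 25\right) = \frac{24841 + 22662}{11014 - 15798} - \left(5 \left(-13\right) + 25\right) = \frac{47503}{-4784} - \left(-65 + 25\right) = 47503 \left(- \frac{1}{4784}\right) - -40 = - \frac{47503}{4784} + 40 = \frac{143857}{4784}$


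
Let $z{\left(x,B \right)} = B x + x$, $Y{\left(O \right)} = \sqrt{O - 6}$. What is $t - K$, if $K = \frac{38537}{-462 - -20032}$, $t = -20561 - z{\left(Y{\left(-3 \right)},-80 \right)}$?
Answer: $- \frac{402417307}{19570} + 237 i \approx -20563.0 + 237.0 i$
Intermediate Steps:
$Y{\left(O \right)} = \sqrt{-6 + O}$
$z{\left(x,B \right)} = x + B x$
$t = -20561 + 237 i$ ($t = -20561 - \sqrt{-6 - 3} \left(1 - 80\right) = -20561 - \sqrt{-9} \left(-79\right) = -20561 - 3 i \left(-79\right) = -20561 - - 237 i = -20561 + 237 i \approx -20561.0 + 237.0 i$)
$K = \frac{38537}{19570}$ ($K = \frac{38537}{-462 + 20032} = \frac{38537}{19570} \approx 1.9692$)
$t - K = \left(-20561 + 237 i\right) - \frac{38537}{19570} = - \frac{402417307}{19570} + 237 i$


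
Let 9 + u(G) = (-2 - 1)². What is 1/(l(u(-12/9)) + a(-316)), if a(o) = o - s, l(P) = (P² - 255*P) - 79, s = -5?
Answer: -1/390 ≈ -0.0025641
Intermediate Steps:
u(G) = 0 (u(G) = -9 + (-2 - 1)² = -9 + (-3)² = -9 + 9 = 0)
l(P) = -79 + P² - 255*P
a(o) = 5 + o (a(o) = o - 1*(-5) = o + 5 = 5 + o)
1/(l(u(-12/9)) + a(-316)) = 1/((-79 + 0² - 255*0) + (5 - 316)) = 1/((-79 + 0 + 0) - 311) = 1/(-79 - 311) = 1/(-390) = -1/390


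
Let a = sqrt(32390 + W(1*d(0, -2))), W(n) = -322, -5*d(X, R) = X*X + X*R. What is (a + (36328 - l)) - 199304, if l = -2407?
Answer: -160569 + 2*sqrt(8017) ≈ -1.6039e+5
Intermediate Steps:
d(X, R) = -X**2/5 - R*X/5 (d(X, R) = -(X*X + X*R)/5 = -(X**2 + R*X)/5 = -X**2/5 - R*X/5)
a = 2*sqrt(8017) (a = sqrt(32390 - 322) = sqrt(32068) = 2*sqrt(8017) ≈ 179.08)
(a + (36328 - l)) - 199304 = (2*sqrt(8017) + (36328 - 1*(-2407))) - 199304 = (2*sqrt(8017) + (36328 + 2407)) - 199304 = (2*sqrt(8017) + 38735) - 199304 = (38735 + 2*sqrt(8017)) - 199304 = -160569 + 2*sqrt(8017)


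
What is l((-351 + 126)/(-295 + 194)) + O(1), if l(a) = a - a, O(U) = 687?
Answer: 687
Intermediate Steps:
l(a) = 0
l((-351 + 126)/(-295 + 194)) + O(1) = 0 + 687 = 687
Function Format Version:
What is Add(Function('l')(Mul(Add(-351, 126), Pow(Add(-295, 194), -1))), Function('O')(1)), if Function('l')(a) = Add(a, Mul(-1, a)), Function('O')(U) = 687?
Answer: 687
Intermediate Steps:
Function('l')(a) = 0
Add(Function('l')(Mul(Add(-351, 126), Pow(Add(-295, 194), -1))), Function('O')(1)) = Add(0, 687) = 687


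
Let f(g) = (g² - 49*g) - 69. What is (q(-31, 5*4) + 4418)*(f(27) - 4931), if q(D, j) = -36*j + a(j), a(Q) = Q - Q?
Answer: -20686612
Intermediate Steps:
a(Q) = 0
f(g) = -69 + g² - 49*g
q(D, j) = -36*j (q(D, j) = -36*j + 0 = -36*j)
(q(-31, 5*4) + 4418)*(f(27) - 4931) = (-180*4 + 4418)*((-69 + 27² - 49*27) - 4931) = (-36*20 + 4418)*((-69 + 729 - 1323) - 4931) = (-720 + 4418)*(-663 - 4931) = 3698*(-5594) = -20686612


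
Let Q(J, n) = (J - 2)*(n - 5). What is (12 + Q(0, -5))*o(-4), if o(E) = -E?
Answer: 128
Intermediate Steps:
Q(J, n) = (-5 + n)*(-2 + J) (Q(J, n) = (-2 + J)*(-5 + n) = (-5 + n)*(-2 + J))
(12 + Q(0, -5))*o(-4) = (12 + (10 - 5*0 - 2*(-5) + 0*(-5)))*(-1*(-4)) = (12 + (10 + 0 + 10 + 0))*4 = (12 + 20)*4 = 32*4 = 128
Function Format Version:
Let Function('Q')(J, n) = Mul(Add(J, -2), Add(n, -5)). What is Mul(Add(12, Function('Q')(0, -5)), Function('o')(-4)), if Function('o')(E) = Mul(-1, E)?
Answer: 128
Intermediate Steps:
Function('Q')(J, n) = Mul(Add(-5, n), Add(-2, J)) (Function('Q')(J, n) = Mul(Add(-2, J), Add(-5, n)) = Mul(Add(-5, n), Add(-2, J)))
Mul(Add(12, Function('Q')(0, -5)), Function('o')(-4)) = Mul(Add(12, Add(10, Mul(-5, 0), Mul(-2, -5), Mul(0, -5))), Mul(-1, -4)) = Mul(Add(12, Add(10, 0, 10, 0)), 4) = Mul(Add(12, 20), 4) = Mul(32, 4) = 128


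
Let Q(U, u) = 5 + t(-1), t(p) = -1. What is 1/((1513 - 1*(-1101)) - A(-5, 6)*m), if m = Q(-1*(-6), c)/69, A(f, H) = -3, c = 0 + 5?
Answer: 23/60126 ≈ 0.00038253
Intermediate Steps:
c = 5
Q(U, u) = 4 (Q(U, u) = 5 - 1 = 4)
m = 4/69 ≈ 0.057971
1/((1513 - 1*(-1101)) - A(-5, 6)*m) = 1/((1513 - 1*(-1101)) - (-3)*4/69) = 1/((1513 + 1101) - 1*(-4/23)) = 1/(2614 + 4/23) = 1/(60126/23) = 23/60126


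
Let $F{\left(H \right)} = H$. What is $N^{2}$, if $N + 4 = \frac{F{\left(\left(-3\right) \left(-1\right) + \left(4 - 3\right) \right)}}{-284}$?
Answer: $\frac{81225}{5041} \approx 16.113$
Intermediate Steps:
$N = - \frac{285}{71}$ ($N = -4 + \frac{\left(-3\right) \left(-1\right) + \left(4 - 3\right)}{-284} = -4 + \left(3 + \left(4 - 3\right)\right) \left(- \frac{1}{284}\right) = -4 + \left(3 + 1\right) \left(- \frac{1}{284}\right) = -4 + 4 \left(- \frac{1}{284}\right) = -4 - \frac{1}{71} = - \frac{285}{71} \approx -4.0141$)
$N^{2} = \left(- \frac{285}{71}\right)^{2} = \frac{81225}{5041}$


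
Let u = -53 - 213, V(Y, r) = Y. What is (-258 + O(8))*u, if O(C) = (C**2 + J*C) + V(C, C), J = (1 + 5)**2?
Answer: -27132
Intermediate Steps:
J = 36 (J = 6**2 = 36)
O(C) = C**2 + 37*C (O(C) = (C**2 + 36*C) + C = C**2 + 37*C)
u = -266
(-258 + O(8))*u = (-258 + 8*(37 + 8))*(-266) = (-258 + 8*45)*(-266) = (-258 + 360)*(-266) = 102*(-266) = -27132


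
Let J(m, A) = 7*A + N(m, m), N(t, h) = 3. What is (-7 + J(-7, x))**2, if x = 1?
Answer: 9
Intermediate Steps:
J(m, A) = 3 + 7*A (J(m, A) = 7*A + 3 = 3 + 7*A)
(-7 + J(-7, x))**2 = (-7 + (3 + 7*1))**2 = (-7 + (3 + 7))**2 = (-7 + 10)**2 = 3**2 = 9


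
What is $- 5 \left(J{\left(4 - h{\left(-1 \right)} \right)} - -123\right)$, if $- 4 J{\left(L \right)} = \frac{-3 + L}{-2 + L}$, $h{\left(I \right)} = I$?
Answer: $- \frac{3685}{6} \approx -614.17$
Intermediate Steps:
$J{\left(L \right)} = - \frac{-3 + L}{4 \left(-2 + L\right)}$ ($J{\left(L \right)} = - \frac{\left(-3 + L\right) \frac{1}{-2 + L}}{4} = - \frac{\frac{1}{-2 + L} \left(-3 + L\right)}{4} = - \frac{-3 + L}{4 \left(-2 + L\right)}$)
$- 5 \left(J{\left(4 - h{\left(-1 \right)} \right)} - -123\right) = - 5 \left(\frac{3 - \left(4 - -1\right)}{4 \left(-2 + \left(4 - -1\right)\right)} - -123\right) = - 5 \left(\frac{3 - \left(4 + 1\right)}{4 \left(-2 + \left(4 + 1\right)\right)} + 123\right) = - 5 \left(\frac{3 - 5}{4 \left(-2 + 5\right)} + 123\right) = - 5 \left(\frac{3 - 5}{4 \cdot 3} + 123\right) = - 5 \left(\frac{1}{4} \cdot \frac{1}{3} \left(-2\right) + 123\right) = - 5 \left(- \frac{1}{6} + 123\right) = \left(-5\right) \frac{737}{6} = - \frac{3685}{6}$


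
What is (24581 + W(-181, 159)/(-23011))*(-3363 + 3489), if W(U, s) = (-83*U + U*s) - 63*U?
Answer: 71270103744/23011 ≈ 3.0972e+6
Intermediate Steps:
W(U, s) = -146*U + U*s
(24581 + W(-181, 159)/(-23011))*(-3363 + 3489) = (24581 - 181*(-146 + 159)/(-23011))*(-3363 + 3489) = (24581 - 181*13*(-1/23011))*126 = (24581 - 2353*(-1/23011))*126 = (24581 + 2353/23011)*126 = (565635744/23011)*126 = 71270103744/23011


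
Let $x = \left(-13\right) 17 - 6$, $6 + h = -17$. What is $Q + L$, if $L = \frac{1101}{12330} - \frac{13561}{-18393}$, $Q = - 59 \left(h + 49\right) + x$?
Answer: $- \frac{44353571363}{25198410} \approx -1760.2$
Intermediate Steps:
$h = -23$ ($h = -6 - 17 = -23$)
$x = -227$ ($x = -221 - 6 = -227$)
$Q = -1761$ ($Q = - 59 \left(-23 + 49\right) - 227 = \left(-59\right) 26 - 227 = -1534 - 227 = -1761$)
$L = \frac{20828647}{25198410}$ ($L = 1101 \cdot \frac{1}{12330} - - \frac{13561}{18393} = \frac{367}{4110} + \frac{13561}{18393} = \frac{20828647}{25198410} \approx 0.82659$)
$Q + L = -1761 + \frac{20828647}{25198410} = - \frac{44353571363}{25198410}$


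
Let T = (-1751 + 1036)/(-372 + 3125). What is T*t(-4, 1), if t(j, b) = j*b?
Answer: 2860/2753 ≈ 1.0389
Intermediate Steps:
t(j, b) = b*j
T = -715/2753 ≈ -0.25972
T*t(-4, 1) = -715*(-4)/2753 = -715/2753*(-4) = 2860/2753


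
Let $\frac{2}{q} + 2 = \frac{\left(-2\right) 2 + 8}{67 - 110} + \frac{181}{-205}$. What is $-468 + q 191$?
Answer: $- \frac{15644374}{26233} \approx -596.36$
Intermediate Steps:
$q = - \frac{17630}{26233}$ ($q = \frac{2}{-2 + \left(\frac{\left(-2\right) 2 + 8}{67 - 110} + \frac{181}{-205}\right)} = \frac{2}{-2 + \left(\frac{-4 + 8}{-43} + 181 \left(- \frac{1}{205}\right)\right)} = \frac{2}{-2 + \left(4 \left(- \frac{1}{43}\right) - \frac{181}{205}\right)} = \frac{2}{-2 - \frac{8603}{8815}} = \frac{2}{- \frac{26233}{8815}} = 2 \left(- \frac{8815}{26233}\right) = - \frac{17630}{26233} \approx -0.67205$)
$-468 + q 191 = -468 - \frac{3367330}{26233} = - \frac{15644374}{26233}$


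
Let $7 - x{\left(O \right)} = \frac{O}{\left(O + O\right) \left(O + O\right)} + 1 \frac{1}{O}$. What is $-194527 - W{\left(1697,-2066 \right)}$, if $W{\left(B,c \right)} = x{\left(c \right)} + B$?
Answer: $- \frac{1621652989}{8264} \approx -1.9623 \cdot 10^{5}$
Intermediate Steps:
$x{\left(O \right)} = 7 - \frac{5}{4 O}$ ($x{\left(O \right)} = 7 - \left(\frac{O}{\left(O + O\right) \left(O + O\right)} + 1 \frac{1}{O}\right) = 7 - \left(\frac{O}{2 O 2 O} + \frac{1}{O}\right) = 7 - \left(\frac{O}{4 O^{2}} + \frac{1}{O}\right) = 7 - \left(O \frac{1}{4 O^{2}} + \frac{1}{O}\right) = 7 - \left(\frac{1}{4 O} + \frac{1}{O}\right) = 7 - \frac{5}{4 O}$)
$W{\left(B,c \right)} = 7 + B - \frac{5}{4 c}$ ($W{\left(B,c \right)} = \left(7 - \frac{5}{4 c}\right) + B = 7 + B - \frac{5}{4 c}$)
$-194527 - W{\left(1697,-2066 \right)} = -194527 - \left(7 + 1697 - \frac{5}{4 \left(-2066\right)}\right) = -194527 - \left(7 + 1697 - - \frac{5}{8264}\right) = -194527 - \left(7 + 1697 + \frac{5}{8264}\right) = -194527 - \frac{14081861}{8264} = - \frac{1621652989}{8264}$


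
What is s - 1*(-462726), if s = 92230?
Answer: 554956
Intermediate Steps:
s - 1*(-462726) = 92230 - 1*(-462726) = 92230 + 462726 = 554956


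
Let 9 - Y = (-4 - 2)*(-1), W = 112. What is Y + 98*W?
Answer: 10979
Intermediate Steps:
Y = 3 (Y = 9 - (-4 - 2)*(-1) = 9 - (-6)*(-1) = 9 - 1*6 = 9 - 6 = 3)
Y + 98*W = 3 + 98*112 = 3 + 10976 = 10979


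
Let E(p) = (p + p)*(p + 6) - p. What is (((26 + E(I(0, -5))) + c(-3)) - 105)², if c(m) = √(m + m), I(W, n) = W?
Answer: (79 - I*√6)² ≈ 6235.0 - 387.02*I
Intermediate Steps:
c(m) = √2*√m (c(m) = √(2*m) = √2*√m)
E(p) = -p + 2*p*(6 + p) (E(p) = (2*p)*(6 + p) - p = 2*p*(6 + p) - p = -p + 2*p*(6 + p))
(((26 + E(I(0, -5))) + c(-3)) - 105)² = (((26 + 0*(11 + 2*0)) + √2*√(-3)) - 105)² = (((26 + 0*(11 + 0)) + √2*(I*√3)) - 105)² = (((26 + 0*11) + I*√6) - 105)² = (((26 + 0) + I*√6) - 105)² = ((26 + I*√6) - 105)² = (-79 + I*√6)²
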